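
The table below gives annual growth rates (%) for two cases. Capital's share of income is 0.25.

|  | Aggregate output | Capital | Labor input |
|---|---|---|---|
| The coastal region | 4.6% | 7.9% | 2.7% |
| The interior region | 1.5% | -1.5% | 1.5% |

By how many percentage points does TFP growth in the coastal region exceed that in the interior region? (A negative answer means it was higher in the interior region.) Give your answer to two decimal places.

Labor's share = 1 − 0.25 = 0.75.
The coastal region: TFP = 4.6 − 1.975 − 2.025 = 0.6%.
The interior region: TFP = 1.5 + 0.375 − 1.125 = 0.75%.
Difference = 0.6 − (0.75) = -0.15 pp.

-0.15 percentage points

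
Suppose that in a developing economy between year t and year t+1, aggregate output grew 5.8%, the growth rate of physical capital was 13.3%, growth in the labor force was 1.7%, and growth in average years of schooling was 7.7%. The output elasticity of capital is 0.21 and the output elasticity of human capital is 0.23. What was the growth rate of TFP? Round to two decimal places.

TFP grew 0.28%.

Labor's share = 1 − 0.21 − 0.23 = 0.56.
Physical capital: 0.21 × 13.3 = 2.793 pp.
Average years of schooling: 0.23 × 7.7 = 1.771 pp.
The labor force: 0.56 × 1.7 = 0.952 pp.
TFP growth = 5.8 − 5.516 = 0.284%.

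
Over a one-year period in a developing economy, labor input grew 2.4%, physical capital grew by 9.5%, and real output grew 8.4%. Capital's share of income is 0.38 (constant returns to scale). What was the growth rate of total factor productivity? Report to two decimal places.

3.30%

Labor's share = 1 − 0.38 = 0.62.
Physical capital: 0.38 × 9.5 = 3.61 pp.
Labor input: 0.62 × 2.4 = 1.488 pp.
TFP growth = 8.4 − 5.098 = 3.302%.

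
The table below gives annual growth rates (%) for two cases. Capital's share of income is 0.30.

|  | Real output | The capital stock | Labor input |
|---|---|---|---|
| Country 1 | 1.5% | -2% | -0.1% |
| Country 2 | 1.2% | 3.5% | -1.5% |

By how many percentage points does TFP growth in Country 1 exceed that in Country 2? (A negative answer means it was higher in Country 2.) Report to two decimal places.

0.97 percentage points

Labor's share = 1 − 0.3 = 0.7.
Country 1: TFP = 1.5 + 0.6 + 0.07 = 2.17%.
Country 2: TFP = 1.2 − 1.05 + 1.05 = 1.2%.
Difference = 2.17 − (1.2) = 0.97 pp.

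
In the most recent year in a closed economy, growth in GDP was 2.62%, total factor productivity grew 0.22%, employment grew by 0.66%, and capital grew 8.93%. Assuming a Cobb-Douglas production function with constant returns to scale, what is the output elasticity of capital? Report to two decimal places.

0.21

gY = gA + α·gK + (1−α)·gL, so gY − gA − gL = α(gK − gL).
2.62 − 0.22 − 0.66 = α × (8.93 − 0.66).
1.74 = 8.27 α, so α = 0.2104.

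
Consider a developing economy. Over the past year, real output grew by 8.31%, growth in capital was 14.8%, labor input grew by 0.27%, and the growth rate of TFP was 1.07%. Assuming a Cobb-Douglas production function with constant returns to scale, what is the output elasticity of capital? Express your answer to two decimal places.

gY = gA + α·gK + (1−α)·gL, so gY − gA − gL = α(gK − gL).
8.31 − 1.07 − 0.27 = α × (14.8 − 0.27).
6.97 = 14.53 α, so α = 0.4797.

The output elasticity of capital is 0.48.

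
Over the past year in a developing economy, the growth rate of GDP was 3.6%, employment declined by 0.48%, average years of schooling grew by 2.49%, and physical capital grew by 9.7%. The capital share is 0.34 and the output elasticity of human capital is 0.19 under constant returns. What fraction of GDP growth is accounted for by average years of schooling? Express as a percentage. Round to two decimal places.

Average years of schooling accounted for 13.14% of growth.

Average years of schooling contributed 0.19 × 2.49 = 0.4731 pp.
Share of growth = 0.4731 / 3.6 × 100 = 13.1417%.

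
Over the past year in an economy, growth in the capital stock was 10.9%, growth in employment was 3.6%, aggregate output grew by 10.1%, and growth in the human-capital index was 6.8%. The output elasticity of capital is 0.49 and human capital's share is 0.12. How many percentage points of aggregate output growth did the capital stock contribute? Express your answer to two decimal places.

5.34 pp

Contribution = share × growth = 0.49 × 10.9 = 5.341 pp.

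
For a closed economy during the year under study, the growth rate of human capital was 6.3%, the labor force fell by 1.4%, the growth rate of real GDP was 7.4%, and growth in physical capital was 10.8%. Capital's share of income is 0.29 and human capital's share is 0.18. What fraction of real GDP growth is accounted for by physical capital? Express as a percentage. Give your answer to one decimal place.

Physical capital accounted for 42.3% of growth.

Physical capital contributed 0.29 × 10.8 = 3.132 pp.
Share of growth = 3.132 / 7.4 × 100 = 42.324%.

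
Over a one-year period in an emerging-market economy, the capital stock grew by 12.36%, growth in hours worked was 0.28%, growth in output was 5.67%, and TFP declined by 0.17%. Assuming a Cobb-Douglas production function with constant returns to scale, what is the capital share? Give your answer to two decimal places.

α = 0.46

gY = gA + α·gK + (1−α)·gL, so gY − gA − gL = α(gK − gL).
5.67 + 0.17 − 0.28 = α × (12.36 − 0.28).
5.56 = 12.08 α, so α = 0.4603.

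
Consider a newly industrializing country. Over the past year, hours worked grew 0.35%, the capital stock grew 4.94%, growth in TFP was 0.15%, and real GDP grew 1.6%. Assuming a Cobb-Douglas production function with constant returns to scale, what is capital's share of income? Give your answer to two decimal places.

gY = gA + α·gK + (1−α)·gL, so gY − gA − gL = α(gK − gL).
1.6 − 0.15 − 0.35 = α × (4.94 − 0.35).
1.1 = 4.59 α, so α = 0.2397.

0.24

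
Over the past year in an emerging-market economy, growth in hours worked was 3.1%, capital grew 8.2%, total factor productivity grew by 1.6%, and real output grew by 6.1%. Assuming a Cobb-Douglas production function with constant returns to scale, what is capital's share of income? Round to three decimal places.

gY = gA + α·gK + (1−α)·gL, so gY − gA − gL = α(gK − gL).
6.1 − 1.6 − 3.1 = α × (8.2 − 3.1).
1.4 = 5.1 α, so α = 0.27451.

α = 0.275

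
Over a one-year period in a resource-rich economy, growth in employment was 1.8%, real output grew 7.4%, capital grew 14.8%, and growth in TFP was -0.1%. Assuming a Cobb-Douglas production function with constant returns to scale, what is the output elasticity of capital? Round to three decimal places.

The output elasticity of capital is 0.438.

gY = gA + α·gK + (1−α)·gL, so gY − gA − gL = α(gK − gL).
7.4 + 0.1 − 1.8 = α × (14.8 − 1.8).
5.7 = 13 α, so α = 0.43846.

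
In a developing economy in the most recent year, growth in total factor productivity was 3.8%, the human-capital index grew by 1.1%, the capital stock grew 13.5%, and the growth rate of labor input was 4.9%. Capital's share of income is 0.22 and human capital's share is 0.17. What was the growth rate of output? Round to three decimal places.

Labor's share = 1 − 0.22 − 0.17 = 0.61.
The capital stock: 0.22 × 13.5 = 2.97 pp.
The human-capital index: 0.17 × 1.1 = 0.187 pp.
Labor input: 0.61 × 4.9 = 2.989 pp.
Output growth = 3.8 + 6.146 = 9.946%.

Output grew 9.946%.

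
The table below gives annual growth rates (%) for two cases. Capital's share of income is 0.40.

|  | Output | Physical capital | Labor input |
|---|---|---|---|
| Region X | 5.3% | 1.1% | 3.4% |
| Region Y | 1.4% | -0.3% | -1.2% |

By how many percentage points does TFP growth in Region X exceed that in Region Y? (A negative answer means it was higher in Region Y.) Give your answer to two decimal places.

Labor's share = 1 − 0.4 = 0.6.
Region X: TFP = 5.3 − 0.44 − 2.04 = 2.82%.
Region Y: TFP = 1.4 + 0.12 + 0.72 = 2.24%.
Difference = 2.82 − (2.24) = 0.58 pp.

0.58 percentage points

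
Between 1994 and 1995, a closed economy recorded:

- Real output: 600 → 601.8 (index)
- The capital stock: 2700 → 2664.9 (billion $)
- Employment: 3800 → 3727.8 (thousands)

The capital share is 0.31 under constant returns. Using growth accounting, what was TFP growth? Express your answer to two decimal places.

2.01%

Real output growth = (601.8 − 600) / 600 = 0.3%.
The capital stock growth = (2664.9 − 2700) / 2700 = -1.3%.
Employment growth = (3727.8 − 3800) / 3800 = -1.9%.
Labor's share = 1 − 0.31 = 0.69.
The capital stock: 0.31 × (-1.3) = -0.403 pp.
Employment: 0.69 × (-1.9) = -1.311 pp.
TFP growth = 0.3 + 1.714 = 2.014%.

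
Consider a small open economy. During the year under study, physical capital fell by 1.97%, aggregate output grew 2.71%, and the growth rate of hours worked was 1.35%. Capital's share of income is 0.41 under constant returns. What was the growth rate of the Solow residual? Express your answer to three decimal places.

The Solow residual grew 2.721%.

Labor's share = 1 − 0.41 = 0.59.
Physical capital: 0.41 × (-1.97) = -0.8077 pp.
Hours worked: 0.59 × 1.35 = 0.7965 pp.
TFP growth = 2.71 + 0.0112 = 2.7212%.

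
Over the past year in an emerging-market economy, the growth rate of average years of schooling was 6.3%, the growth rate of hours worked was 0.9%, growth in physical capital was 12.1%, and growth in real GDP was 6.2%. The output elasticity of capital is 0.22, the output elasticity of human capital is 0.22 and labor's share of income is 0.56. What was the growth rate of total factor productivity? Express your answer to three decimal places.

1.648%

Labor's share = 1 − 0.22 − 0.22 = 0.56.
Physical capital: 0.22 × 12.1 = 2.662 pp.
Average years of schooling: 0.22 × 6.3 = 1.386 pp.
Hours worked: 0.56 × 0.9 = 0.504 pp.
TFP growth = 6.2 − 4.552 = 1.648%.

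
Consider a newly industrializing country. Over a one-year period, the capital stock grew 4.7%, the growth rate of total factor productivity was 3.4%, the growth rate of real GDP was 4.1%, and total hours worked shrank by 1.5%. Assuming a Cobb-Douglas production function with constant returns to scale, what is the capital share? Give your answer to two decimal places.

gY = gA + α·gK + (1−α)·gL, so gY − gA − gL = α(gK − gL).
4.1 − 3.4 + 1.5 = α × (4.7 − (-1.5)).
2.2 = 6.2 α, so α = 0.3548.

The capital share is 0.35.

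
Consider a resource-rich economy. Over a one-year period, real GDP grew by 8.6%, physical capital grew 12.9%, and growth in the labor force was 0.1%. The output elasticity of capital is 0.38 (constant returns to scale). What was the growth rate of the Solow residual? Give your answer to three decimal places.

Labor's share = 1 − 0.38 = 0.62.
Physical capital: 0.38 × 12.9 = 4.902 pp.
The labor force: 0.62 × 0.1 = 0.062 pp.
TFP growth = 8.6 − 4.964 = 3.636%.

The Solow residual growth was 3.636%.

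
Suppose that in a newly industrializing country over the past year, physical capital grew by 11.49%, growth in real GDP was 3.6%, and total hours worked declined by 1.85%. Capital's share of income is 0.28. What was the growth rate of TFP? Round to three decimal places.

TFP growth was 1.715%.

Labor's share = 1 − 0.28 = 0.72.
Physical capital: 0.28 × 11.49 = 3.2172 pp.
Total hours worked: 0.72 × (-1.85) = -1.332 pp.
TFP growth = 3.6 − 1.8852 = 1.7148%.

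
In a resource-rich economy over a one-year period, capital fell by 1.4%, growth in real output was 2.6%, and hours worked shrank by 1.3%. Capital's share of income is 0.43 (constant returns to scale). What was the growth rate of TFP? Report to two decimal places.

Labor's share = 1 − 0.43 = 0.57.
Capital: 0.43 × (-1.4) = -0.602 pp.
Hours worked: 0.57 × (-1.3) = -0.741 pp.
TFP growth = 2.6 + 1.343 = 3.943%.

3.94%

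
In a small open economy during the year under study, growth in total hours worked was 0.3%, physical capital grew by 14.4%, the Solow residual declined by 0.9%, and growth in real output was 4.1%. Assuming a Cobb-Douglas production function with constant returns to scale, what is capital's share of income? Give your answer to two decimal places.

α = 0.33

gY = gA + α·gK + (1−α)·gL, so gY − gA − gL = α(gK − gL).
4.1 + 0.9 − 0.3 = α × (14.4 − 0.3).
4.7 = 14.1 α, so α = 0.3333.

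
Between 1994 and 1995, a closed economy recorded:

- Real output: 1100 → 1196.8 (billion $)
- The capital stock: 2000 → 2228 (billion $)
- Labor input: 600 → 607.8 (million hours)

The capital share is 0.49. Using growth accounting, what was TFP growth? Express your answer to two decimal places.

TFP grew 2.55%.

Real output growth = (1196.8 − 1100) / 1100 = 8.8%.
The capital stock growth = (2228 − 2000) / 2000 = 11.4%.
Labor input growth = (607.8 − 600) / 600 = 1.3%.
Labor's share = 1 − 0.49 = 0.51.
The capital stock: 0.49 × 11.4 = 5.586 pp.
Labor input: 0.51 × 1.3 = 0.663 pp.
TFP growth = 8.8 − 6.249 = 2.551%.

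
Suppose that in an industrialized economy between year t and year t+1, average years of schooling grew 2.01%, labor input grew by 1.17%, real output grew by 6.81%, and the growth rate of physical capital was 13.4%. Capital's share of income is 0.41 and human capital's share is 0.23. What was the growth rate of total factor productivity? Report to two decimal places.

Labor's share = 1 − 0.41 − 0.23 = 0.36.
Physical capital: 0.41 × 13.4 = 5.494 pp.
Average years of schooling: 0.23 × 2.01 = 0.4623 pp.
Labor input: 0.36 × 1.17 = 0.4212 pp.
TFP growth = 6.81 − 6.3775 = 0.4325%.

Total factor productivity grew 0.43%.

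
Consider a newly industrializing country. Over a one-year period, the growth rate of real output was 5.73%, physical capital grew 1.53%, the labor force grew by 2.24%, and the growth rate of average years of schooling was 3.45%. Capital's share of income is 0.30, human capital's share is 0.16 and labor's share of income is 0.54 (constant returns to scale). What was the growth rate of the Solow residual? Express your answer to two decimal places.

Labor's share = 1 − 0.3 − 0.16 = 0.54.
Physical capital: 0.3 × 1.53 = 0.459 pp.
Average years of schooling: 0.16 × 3.45 = 0.552 pp.
The labor force: 0.54 × 2.24 = 1.2096 pp.
TFP growth = 5.73 − 2.2206 = 3.5094%.

3.51%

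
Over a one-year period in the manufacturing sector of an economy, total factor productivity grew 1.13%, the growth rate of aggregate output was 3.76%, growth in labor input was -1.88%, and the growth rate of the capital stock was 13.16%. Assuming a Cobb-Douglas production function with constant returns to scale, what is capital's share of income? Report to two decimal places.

gY = gA + α·gK + (1−α)·gL, so gY − gA − gL = α(gK − gL).
3.76 − 1.13 + 1.88 = α × (13.16 − (-1.88)).
4.51 = 15.04 α, so α = 0.2999.

α = 0.30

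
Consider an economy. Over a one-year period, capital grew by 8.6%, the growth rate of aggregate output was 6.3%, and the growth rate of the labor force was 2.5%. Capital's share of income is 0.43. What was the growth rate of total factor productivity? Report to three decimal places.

Labor's share = 1 − 0.43 = 0.57.
Capital: 0.43 × 8.6 = 3.698 pp.
The labor force: 0.57 × 2.5 = 1.425 pp.
TFP growth = 6.3 − 5.123 = 1.177%.

Total factor productivity grew 1.177%.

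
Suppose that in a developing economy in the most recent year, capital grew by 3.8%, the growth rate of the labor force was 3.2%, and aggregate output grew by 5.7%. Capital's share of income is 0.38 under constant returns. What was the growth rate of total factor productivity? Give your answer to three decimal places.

Labor's share = 1 − 0.38 = 0.62.
Capital: 0.38 × 3.8 = 1.444 pp.
The labor force: 0.62 × 3.2 = 1.984 pp.
TFP growth = 5.7 − 3.428 = 2.272%.

2.272%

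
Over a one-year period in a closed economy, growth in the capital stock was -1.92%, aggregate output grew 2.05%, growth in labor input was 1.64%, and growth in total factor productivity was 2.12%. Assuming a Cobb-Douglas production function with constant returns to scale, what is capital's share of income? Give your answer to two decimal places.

gY = gA + α·gK + (1−α)·gL, so gY − gA − gL = α(gK − gL).
2.05 − 2.12 − 1.64 = α × (-1.92 − 1.64).
-1.71 = -3.56 α, so α = 0.4803.

α = 0.48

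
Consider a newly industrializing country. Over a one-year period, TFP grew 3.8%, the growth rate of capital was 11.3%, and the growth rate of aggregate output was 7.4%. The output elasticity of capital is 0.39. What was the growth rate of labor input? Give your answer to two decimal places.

-1.32%

Labor's share = 1 − 0.39 = 0.61.
gY = gA + 0.39×11.3 + 0.61×g.
0.61×g = 7.4 − 3.8 − 4.407 = -0.807.
g = -0.807 / 0.61 = -1.323%.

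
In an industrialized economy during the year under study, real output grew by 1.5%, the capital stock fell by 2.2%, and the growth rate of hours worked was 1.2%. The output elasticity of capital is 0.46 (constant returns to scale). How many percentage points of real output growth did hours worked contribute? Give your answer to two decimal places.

0.65 percentage points

Labor's share = 1 − 0.46 = 0.54.
Contribution = share × growth = 0.54 × 1.2 = 0.648 pp.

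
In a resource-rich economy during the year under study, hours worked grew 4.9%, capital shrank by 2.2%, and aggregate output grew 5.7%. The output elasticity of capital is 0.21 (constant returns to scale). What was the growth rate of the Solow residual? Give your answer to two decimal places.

2.29%

Labor's share = 1 − 0.21 = 0.79.
Capital: 0.21 × (-2.2) = -0.462 pp.
Hours worked: 0.79 × 4.9 = 3.871 pp.
TFP growth = 5.7 − 3.409 = 2.291%.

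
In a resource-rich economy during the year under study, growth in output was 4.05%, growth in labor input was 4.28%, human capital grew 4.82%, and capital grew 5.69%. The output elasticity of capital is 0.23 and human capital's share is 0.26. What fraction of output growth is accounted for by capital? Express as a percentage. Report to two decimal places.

32.31%

Capital contributed 0.23 × 5.69 = 1.3087 pp.
Share of growth = 1.3087 / 4.05 × 100 = 32.3136%.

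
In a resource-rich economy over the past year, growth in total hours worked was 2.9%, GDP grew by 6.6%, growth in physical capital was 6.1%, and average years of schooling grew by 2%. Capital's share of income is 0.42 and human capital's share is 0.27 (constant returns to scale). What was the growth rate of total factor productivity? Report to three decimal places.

Labor's share = 1 − 0.42 − 0.27 = 0.31.
Physical capital: 0.42 × 6.1 = 2.562 pp.
Average years of schooling: 0.27 × 2 = 0.54 pp.
Total hours worked: 0.31 × 2.9 = 0.899 pp.
TFP growth = 6.6 − 4.001 = 2.599%.

Total factor productivity grew 2.599%.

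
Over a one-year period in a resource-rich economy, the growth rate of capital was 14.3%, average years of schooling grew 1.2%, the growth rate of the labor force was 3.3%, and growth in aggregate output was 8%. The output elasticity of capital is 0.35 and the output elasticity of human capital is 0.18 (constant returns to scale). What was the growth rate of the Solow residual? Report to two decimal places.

Labor's share = 1 − 0.35 − 0.18 = 0.47.
Capital: 0.35 × 14.3 = 5.005 pp.
Average years of schooling: 0.18 × 1.2 = 0.216 pp.
The labor force: 0.47 × 3.3 = 1.551 pp.
TFP growth = 8 − 6.772 = 1.228%.

The Solow residual grew 1.23%.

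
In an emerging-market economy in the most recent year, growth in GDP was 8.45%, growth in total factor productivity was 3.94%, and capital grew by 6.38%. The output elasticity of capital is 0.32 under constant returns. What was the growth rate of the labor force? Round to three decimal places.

3.630%

Labor's share = 1 − 0.32 = 0.68.
gY = gA + 0.32×6.38 + 0.68×g.
0.68×g = 8.45 − 3.94 − 2.0416 = 2.4684.
g = 2.4684 / 0.68 = 3.63%.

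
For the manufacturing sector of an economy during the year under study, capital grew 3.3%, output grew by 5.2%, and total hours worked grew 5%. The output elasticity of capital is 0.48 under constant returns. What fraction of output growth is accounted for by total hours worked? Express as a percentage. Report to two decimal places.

Labor's share = 1 − 0.48 = 0.52.
Total hours worked contributed 0.52 × 5 = 2.6 pp.
Share of growth = 2.6 / 5.2 × 100 = 50%.

50.00%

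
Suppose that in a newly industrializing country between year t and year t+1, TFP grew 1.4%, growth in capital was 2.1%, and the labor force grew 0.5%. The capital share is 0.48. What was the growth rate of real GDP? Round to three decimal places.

2.668%

Labor's share = 1 − 0.48 = 0.52.
Capital: 0.48 × 2.1 = 1.008 pp.
The labor force: 0.52 × 0.5 = 0.26 pp.
Output growth = 1.4 + 1.268 = 2.668%.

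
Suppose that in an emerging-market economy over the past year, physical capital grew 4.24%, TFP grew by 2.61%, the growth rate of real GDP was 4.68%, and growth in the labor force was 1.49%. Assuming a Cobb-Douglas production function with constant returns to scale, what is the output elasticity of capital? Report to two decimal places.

gY = gA + α·gK + (1−α)·gL, so gY − gA − gL = α(gK − gL).
4.68 − 2.61 − 1.49 = α × (4.24 − 1.49).
0.58 = 2.75 α, so α = 0.2109.

The output elasticity of capital is 0.21.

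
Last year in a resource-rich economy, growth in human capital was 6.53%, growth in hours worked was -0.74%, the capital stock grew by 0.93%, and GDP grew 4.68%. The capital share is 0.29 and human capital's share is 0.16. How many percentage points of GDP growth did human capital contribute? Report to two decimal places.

Contribution = share × growth = 0.16 × 6.53 = 1.0448 pp.

1.04 pp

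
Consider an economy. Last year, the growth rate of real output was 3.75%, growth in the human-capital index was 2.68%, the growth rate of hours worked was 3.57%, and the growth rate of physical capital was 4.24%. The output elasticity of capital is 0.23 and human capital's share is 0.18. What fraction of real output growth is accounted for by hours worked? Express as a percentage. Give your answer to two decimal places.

Labor's share = 1 − 0.23 − 0.18 = 0.59.
Hours worked contributed 0.59 × 3.57 = 2.1063 pp.
Share of growth = 2.1063 / 3.75 × 100 = 56.168%.

Hours worked accounted for 56.17% of growth.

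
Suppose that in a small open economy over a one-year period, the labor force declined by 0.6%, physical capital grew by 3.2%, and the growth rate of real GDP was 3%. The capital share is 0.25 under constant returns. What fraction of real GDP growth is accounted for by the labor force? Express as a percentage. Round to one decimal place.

Labor's share = 1 − 0.25 = 0.75.
The labor force contributed 0.75 × (-0.6) = -0.45 pp.
Share of growth = -0.45 / 3 × 100 = -15%.

The labor force accounted for -15.0% of growth.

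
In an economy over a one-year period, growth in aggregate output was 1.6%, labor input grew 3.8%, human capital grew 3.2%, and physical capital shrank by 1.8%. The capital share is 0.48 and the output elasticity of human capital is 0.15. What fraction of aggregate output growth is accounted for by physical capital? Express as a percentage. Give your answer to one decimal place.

-54.0%

Physical capital contributed 0.48 × (-1.8) = -0.864 pp.
Share of growth = -0.864 / 1.6 × 100 = -54%.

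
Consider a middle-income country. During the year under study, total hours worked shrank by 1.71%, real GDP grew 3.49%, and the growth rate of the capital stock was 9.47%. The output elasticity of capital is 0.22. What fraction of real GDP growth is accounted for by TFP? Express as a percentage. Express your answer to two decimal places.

Labor's share = 1 − 0.22 = 0.78.
The capital stock: 0.22 × 9.47 = 2.0834 pp.
Total hours worked: 0.78 × (-1.71) = -1.3338 pp.
TFP growth = 3.49 − 0.7496 = 2.7404%.
TFP share of growth = 2.7404 / 3.49 × 100 = 78.5215%.

TFP accounted for 78.52% of growth.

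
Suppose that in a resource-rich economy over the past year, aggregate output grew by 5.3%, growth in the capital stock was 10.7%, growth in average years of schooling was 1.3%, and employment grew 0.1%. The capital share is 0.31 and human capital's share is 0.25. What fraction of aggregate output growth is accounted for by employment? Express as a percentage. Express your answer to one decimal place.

0.8%

Labor's share = 1 − 0.31 − 0.25 = 0.44.
Employment contributed 0.44 × 0.1 = 0.044 pp.
Share of growth = 0.044 / 5.3 × 100 = 0.83%.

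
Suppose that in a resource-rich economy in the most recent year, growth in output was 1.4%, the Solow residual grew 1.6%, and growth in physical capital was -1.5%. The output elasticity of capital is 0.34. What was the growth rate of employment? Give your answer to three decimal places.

Employment growth was 0.470%.

Labor's share = 1 − 0.34 = 0.66.
gY = gA + 0.34×(-1.5) + 0.66×g.
0.66×g = 1.4 − 1.6 + 0.51 = 0.31.
g = 0.31 / 0.66 = 0.4697%.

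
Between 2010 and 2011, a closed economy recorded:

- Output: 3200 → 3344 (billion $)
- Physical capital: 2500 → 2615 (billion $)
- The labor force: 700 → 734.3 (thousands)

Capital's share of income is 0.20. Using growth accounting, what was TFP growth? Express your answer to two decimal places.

-0.34%

Output growth = (3344 − 3200) / 3200 = 4.5%.
Physical capital growth = (2615 − 2500) / 2500 = 4.6%.
The labor force growth = (734.3 − 700) / 700 = 4.9%.
Labor's share = 1 − 0.2 = 0.8.
Physical capital: 0.2 × 4.6 = 0.92 pp.
The labor force: 0.8 × 4.9 = 3.92 pp.
TFP growth = 4.5 − 4.84 = -0.34%.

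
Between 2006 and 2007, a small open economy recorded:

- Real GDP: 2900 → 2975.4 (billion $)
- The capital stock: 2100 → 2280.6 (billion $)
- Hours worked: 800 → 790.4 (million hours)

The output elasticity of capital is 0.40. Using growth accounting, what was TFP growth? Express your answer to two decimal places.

-0.12%

Real GDP growth = (2975.4 − 2900) / 2900 = 2.6%.
The capital stock growth = (2280.6 − 2100) / 2100 = 8.6%.
Hours worked growth = (790.4 − 800) / 800 = -1.2%.
Labor's share = 1 − 0.4 = 0.6.
The capital stock: 0.4 × 8.6 = 3.44 pp.
Hours worked: 0.6 × (-1.2) = -0.72 pp.
TFP growth = 2.6 − 2.72 = -0.12%.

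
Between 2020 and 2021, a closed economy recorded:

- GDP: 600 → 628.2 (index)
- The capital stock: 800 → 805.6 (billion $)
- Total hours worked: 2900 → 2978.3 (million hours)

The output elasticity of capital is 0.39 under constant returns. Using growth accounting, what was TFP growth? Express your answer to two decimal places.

GDP growth = (628.2 − 600) / 600 = 4.7%.
The capital stock growth = (805.6 − 800) / 800 = 0.7%.
Total hours worked growth = (2978.3 − 2900) / 2900 = 2.7%.
Labor's share = 1 − 0.39 = 0.61.
The capital stock: 0.39 × 0.7 = 0.273 pp.
Total hours worked: 0.61 × 2.7 = 1.647 pp.
TFP growth = 4.7 − 1.92 = 2.78%.

2.78%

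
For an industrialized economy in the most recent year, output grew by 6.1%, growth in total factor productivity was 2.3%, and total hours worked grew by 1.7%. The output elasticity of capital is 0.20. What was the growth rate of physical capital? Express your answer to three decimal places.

Labor's share = 1 − 0.2 = 0.8.
gY = gA + 0.8×1.7 + 0.2×g.
0.2×g = 6.1 − 2.3 − 1.36 = 2.44.
g = 2.44 / 0.2 = 12.2%.

12.200%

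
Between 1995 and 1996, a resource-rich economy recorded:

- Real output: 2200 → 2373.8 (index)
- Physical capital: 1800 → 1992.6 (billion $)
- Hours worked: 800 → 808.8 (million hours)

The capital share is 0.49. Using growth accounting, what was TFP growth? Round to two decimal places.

Real output growth = (2373.8 − 2200) / 2200 = 7.9%.
Physical capital growth = (1992.6 − 1800) / 1800 = 10.7%.
Hours worked growth = (808.8 − 800) / 800 = 1.1%.
Labor's share = 1 − 0.49 = 0.51.
Physical capital: 0.49 × 10.7 = 5.243 pp.
Hours worked: 0.51 × 1.1 = 0.561 pp.
TFP growth = 7.9 − 5.804 = 2.096%.

TFP growth was 2.10%.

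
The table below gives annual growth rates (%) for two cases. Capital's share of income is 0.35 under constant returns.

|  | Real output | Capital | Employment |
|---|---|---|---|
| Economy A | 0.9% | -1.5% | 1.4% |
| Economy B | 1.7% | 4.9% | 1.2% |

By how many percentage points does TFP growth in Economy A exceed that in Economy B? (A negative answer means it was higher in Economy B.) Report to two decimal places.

1.31 percentage points

Labor's share = 1 − 0.35 = 0.65.
Economy A: TFP = 0.9 + 0.525 − 0.91 = 0.515%.
Economy B: TFP = 1.7 − 1.715 − 0.78 = -0.795%.
Difference = 0.515 − (-0.795) = 1.31 pp.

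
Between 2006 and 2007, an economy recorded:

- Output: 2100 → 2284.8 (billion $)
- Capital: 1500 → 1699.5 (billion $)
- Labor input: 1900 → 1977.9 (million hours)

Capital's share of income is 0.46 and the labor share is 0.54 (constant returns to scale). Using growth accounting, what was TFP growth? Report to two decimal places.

0.47%

Output growth = (2284.8 − 2100) / 2100 = 8.8%.
Capital growth = (1699.5 − 1500) / 1500 = 13.3%.
Labor input growth = (1977.9 − 1900) / 1900 = 4.1%.
Labor's share = 1 − 0.46 = 0.54.
Capital: 0.46 × 13.3 = 6.118 pp.
Labor input: 0.54 × 4.1 = 2.214 pp.
TFP growth = 8.8 − 8.332 = 0.468%.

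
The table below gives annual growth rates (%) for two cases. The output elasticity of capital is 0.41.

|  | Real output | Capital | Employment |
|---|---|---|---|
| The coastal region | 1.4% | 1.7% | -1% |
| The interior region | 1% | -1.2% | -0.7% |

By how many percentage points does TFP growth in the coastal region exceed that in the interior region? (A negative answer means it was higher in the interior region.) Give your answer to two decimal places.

Labor's share = 1 − 0.41 = 0.59.
The coastal region: TFP = 1.4 − 0.697 + 0.59 = 1.293%.
The interior region: TFP = 1 + 0.492 + 0.413 = 1.905%.
Difference = 1.293 − (1.905) = -0.612 pp.

-0.61 percentage points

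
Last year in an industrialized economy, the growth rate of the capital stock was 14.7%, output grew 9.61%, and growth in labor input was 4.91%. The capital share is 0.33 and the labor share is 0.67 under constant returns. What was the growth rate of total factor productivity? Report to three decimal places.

Labor's share = 1 − 0.33 = 0.67.
The capital stock: 0.33 × 14.7 = 4.851 pp.
Labor input: 0.67 × 4.91 = 3.2897 pp.
TFP growth = 9.61 − 8.1407 = 1.4693%.

Total factor productivity grew 1.469%.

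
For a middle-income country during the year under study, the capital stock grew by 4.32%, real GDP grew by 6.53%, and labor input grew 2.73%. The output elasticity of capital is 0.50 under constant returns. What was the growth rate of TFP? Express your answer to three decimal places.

Labor's share = 1 − 0.5 = 0.5.
The capital stock: 0.5 × 4.32 = 2.16 pp.
Labor input: 0.5 × 2.73 = 1.365 pp.
TFP growth = 6.53 − 3.525 = 3.005%.

3.005%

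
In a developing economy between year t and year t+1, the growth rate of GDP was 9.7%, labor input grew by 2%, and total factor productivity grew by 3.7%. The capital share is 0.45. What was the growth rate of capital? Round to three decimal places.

Labor's share = 1 − 0.45 = 0.55.
gY = gA + 0.55×2 + 0.45×g.
0.45×g = 9.7 − 3.7 − 1.1 = 4.9.
g = 4.9 / 0.45 = 10.88889%.

Capital grew 10.889%.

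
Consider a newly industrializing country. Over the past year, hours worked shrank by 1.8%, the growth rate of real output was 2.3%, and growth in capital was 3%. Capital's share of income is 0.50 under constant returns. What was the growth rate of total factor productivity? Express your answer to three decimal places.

Total factor productivity growth was 1.700%.

Labor's share = 1 − 0.5 = 0.5.
Capital: 0.5 × 3 = 1.5 pp.
Hours worked: 0.5 × (-1.8) = -0.9 pp.
TFP growth = 2.3 − 0.6 = 1.7%.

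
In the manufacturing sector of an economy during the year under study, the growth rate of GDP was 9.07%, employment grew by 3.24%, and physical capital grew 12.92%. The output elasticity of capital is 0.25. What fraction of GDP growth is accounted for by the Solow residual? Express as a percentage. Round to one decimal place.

Labor's share = 1 − 0.25 = 0.75.
Physical capital: 0.25 × 12.92 = 3.23 pp.
Employment: 0.75 × 3.24 = 2.43 pp.
TFP growth = 9.07 − 5.66 = 3.41%.
TFP share of growth = 3.41 / 9.07 × 100 = 37.596%.

The Solow residual accounted for 37.6% of growth.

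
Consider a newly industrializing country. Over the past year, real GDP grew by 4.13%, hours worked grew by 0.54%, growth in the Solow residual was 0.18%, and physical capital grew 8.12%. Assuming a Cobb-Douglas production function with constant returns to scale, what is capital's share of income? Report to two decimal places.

gY = gA + α·gK + (1−α)·gL, so gY − gA − gL = α(gK − gL).
4.13 − 0.18 − 0.54 = α × (8.12 − 0.54).
3.41 = 7.58 α, so α = 0.4499.

α = 0.45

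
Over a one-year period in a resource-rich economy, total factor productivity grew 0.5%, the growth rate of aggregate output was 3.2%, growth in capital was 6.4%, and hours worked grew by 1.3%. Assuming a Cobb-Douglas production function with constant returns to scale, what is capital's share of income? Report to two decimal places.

gY = gA + α·gK + (1−α)·gL, so gY − gA − gL = α(gK − gL).
3.2 − 0.5 − 1.3 = α × (6.4 − 1.3).
1.4 = 5.1 α, so α = 0.2745.

0.27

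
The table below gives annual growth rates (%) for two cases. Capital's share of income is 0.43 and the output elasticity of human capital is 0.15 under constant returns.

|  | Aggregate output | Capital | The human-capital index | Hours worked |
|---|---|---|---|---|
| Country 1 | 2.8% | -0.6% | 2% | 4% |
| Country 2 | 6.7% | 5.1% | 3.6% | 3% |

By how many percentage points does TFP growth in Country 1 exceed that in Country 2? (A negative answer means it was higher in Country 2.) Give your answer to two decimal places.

-1.63 percentage points

Labor's share = 1 − 0.43 − 0.15 = 0.42.
Country 1: TFP = 2.8 + 0.258 − 0.3 − 1.68 = 1.078%.
Country 2: TFP = 6.7 − 2.193 − 0.54 − 1.26 = 2.707%.
Difference = 1.078 − (2.707) = -1.629 pp.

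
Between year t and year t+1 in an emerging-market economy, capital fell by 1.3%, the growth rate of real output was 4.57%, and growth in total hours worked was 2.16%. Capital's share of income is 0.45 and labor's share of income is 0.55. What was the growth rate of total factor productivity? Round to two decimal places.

Labor's share = 1 − 0.45 = 0.55.
Capital: 0.45 × (-1.3) = -0.585 pp.
Total hours worked: 0.55 × 2.16 = 1.188 pp.
TFP growth = 4.57 − 0.603 = 3.967%.

3.97%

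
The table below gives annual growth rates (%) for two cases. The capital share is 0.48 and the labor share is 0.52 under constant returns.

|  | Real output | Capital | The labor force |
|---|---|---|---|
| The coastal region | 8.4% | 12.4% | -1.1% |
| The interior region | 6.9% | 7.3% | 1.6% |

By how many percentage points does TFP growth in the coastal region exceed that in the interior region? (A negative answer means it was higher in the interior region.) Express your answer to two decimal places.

Labor's share = 1 − 0.48 = 0.52.
The coastal region: TFP = 8.4 − 5.952 + 0.572 = 3.02%.
The interior region: TFP = 6.9 − 3.504 − 0.832 = 2.564%.
Difference = 3.02 − (2.564) = 0.456 pp.

0.46 percentage points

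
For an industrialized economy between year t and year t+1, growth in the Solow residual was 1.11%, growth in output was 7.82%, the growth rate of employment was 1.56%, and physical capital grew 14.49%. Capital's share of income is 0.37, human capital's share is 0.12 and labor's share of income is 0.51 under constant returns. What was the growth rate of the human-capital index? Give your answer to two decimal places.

Labor's share = 1 − 0.37 − 0.12 = 0.51.
gY = gA + 0.37×14.49 + 0.51×1.56 + 0.12×g.
0.12×g = 7.82 − 1.11 − 6.1569 = 0.5531.
g = 0.5531 / 0.12 = 4.6092%.

The human-capital index growth was 4.61%.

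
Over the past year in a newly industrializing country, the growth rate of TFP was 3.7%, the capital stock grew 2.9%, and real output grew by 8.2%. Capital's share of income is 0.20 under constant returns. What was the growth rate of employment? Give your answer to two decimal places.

4.90%

Labor's share = 1 − 0.2 = 0.8.
gY = gA + 0.2×2.9 + 0.8×g.
0.8×g = 8.2 − 3.7 − 0.58 = 3.92.
g = 3.92 / 0.8 = 4.9%.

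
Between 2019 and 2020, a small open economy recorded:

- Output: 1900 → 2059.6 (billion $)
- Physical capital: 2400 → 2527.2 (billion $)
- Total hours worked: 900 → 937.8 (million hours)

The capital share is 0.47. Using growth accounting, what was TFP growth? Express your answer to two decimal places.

Output growth = (2059.6 − 1900) / 1900 = 8.4%.
Physical capital growth = (2527.2 − 2400) / 2400 = 5.3%.
Total hours worked growth = (937.8 − 900) / 900 = 4.2%.
Labor's share = 1 − 0.47 = 0.53.
Physical capital: 0.47 × 5.3 = 2.491 pp.
Total hours worked: 0.53 × 4.2 = 2.226 pp.
TFP growth = 8.4 − 4.717 = 3.683%.

TFP growth was 3.68%.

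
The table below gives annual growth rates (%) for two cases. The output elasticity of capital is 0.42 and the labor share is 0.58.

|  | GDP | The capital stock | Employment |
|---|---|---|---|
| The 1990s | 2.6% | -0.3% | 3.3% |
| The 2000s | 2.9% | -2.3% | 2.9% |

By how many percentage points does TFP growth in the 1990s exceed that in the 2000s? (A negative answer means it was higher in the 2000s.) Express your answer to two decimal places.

-1.37 percentage points

Labor's share = 1 − 0.42 = 0.58.
The 1990s: TFP = 2.6 + 0.126 − 1.914 = 0.812%.
The 2000s: TFP = 2.9 + 0.966 − 1.682 = 2.184%.
Difference = 0.812 − (2.184) = -1.372 pp.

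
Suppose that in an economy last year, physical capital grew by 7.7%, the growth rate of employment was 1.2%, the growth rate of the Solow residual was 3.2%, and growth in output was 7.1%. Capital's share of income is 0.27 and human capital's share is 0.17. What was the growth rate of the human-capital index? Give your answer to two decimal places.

6.76%

Labor's share = 1 − 0.27 − 0.17 = 0.56.
gY = gA + 0.27×7.7 + 0.56×1.2 + 0.17×g.
0.17×g = 7.1 − 3.2 − 2.751 = 1.149.
g = 1.149 / 0.17 = 6.7588%.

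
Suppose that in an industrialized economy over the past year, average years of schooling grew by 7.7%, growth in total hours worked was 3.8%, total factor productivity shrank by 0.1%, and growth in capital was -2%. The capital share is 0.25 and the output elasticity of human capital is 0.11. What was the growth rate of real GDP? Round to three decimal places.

Real GDP grew 2.679%.

Labor's share = 1 − 0.25 − 0.11 = 0.64.
Capital: 0.25 × (-2) = -0.5 pp.
Average years of schooling: 0.11 × 7.7 = 0.847 pp.
Total hours worked: 0.64 × 3.8 = 2.432 pp.
Output growth = -0.1 + 2.779 = 2.679%.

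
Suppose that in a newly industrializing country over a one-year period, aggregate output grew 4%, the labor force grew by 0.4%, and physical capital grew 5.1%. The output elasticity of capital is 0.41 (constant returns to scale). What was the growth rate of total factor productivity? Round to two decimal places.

Labor's share = 1 − 0.41 = 0.59.
Physical capital: 0.41 × 5.1 = 2.091 pp.
The labor force: 0.59 × 0.4 = 0.236 pp.
TFP growth = 4 − 2.327 = 1.673%.

Total factor productivity grew 1.67%.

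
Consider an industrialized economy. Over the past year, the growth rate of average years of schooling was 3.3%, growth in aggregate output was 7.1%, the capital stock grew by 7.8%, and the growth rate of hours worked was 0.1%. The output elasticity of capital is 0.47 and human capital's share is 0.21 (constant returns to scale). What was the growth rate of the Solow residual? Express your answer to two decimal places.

2.71%

Labor's share = 1 − 0.47 − 0.21 = 0.32.
The capital stock: 0.47 × 7.8 = 3.666 pp.
Average years of schooling: 0.21 × 3.3 = 0.693 pp.
Hours worked: 0.32 × 0.1 = 0.032 pp.
TFP growth = 7.1 − 4.391 = 2.709%.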